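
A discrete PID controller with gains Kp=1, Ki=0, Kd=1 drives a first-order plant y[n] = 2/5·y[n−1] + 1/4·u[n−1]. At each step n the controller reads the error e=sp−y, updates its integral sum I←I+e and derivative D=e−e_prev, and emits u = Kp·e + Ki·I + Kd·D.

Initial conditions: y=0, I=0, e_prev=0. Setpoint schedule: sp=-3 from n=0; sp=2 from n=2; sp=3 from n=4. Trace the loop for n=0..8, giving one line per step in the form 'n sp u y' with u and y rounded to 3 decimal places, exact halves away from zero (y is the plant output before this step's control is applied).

0 -3 -6.000 0.000
1 -3 0.000 -1.500
2 2 6.700 -0.600
3 2 -1.470 1.435
4 3 5.022 0.207
5 3 0.530 1.338
6 3 3.002 0.668
7 3 1.632 1.018
8 3 2.387 0.815

(exact arithmetic carried between steps; '≈' marks a value shown rounded to 6 d.p. or computed from one; I and e_prev carry over from the previous line; the table rounds u and y to 3 d.p., halves away from zero)
n=0: y=0, sp=-3, e=sp−y=-3; I=-3, D=e−e_prev=-3; u=1·(-3)+0·(-3)+1·(-3)=-6; next y=2/5·0+1/4·(-6)=-1.5
n=1: y=-1.5, sp=-3, e=sp−y=-1.5; I=-4.5, D=e−e_prev=1.5; u=1·(-1.5)+0·(-4.5)+1·1.5=0; next y=2/5·(-1.5)+1/4·0=-0.6
n=2: y=-0.6, sp=2, e=sp−y=2.6; I=-1.9, D=e−e_prev=4.1; u=1·2.6+0·(-1.9)+1·4.1=6.7; next y=2/5·(-0.6)+1/4·6.7=1.435
n=3: y=1.435, sp=2, e=sp−y=0.565; I=-1.335, D=e−e_prev=-2.035; u=1·0.565+0·(-1.335)+1·(-2.035)=-1.47; next y=2/5·1.435+1/4·(-1.47)=0.2065
n=4: y=0.2065, sp=3, e=sp−y=2.7935; I=1.4585, D=e−e_prev=2.2285; u=1·2.7935+0·1.4585+1·2.2285=5.022; next y=2/5·0.2065+1/4·5.022=1.3381
n=5: y=1.3381, sp=3, e=sp−y=1.6619; I=3.1204, D=e−e_prev=-1.1316; u=1·1.6619+0·3.1204+1·(-1.1316)=0.5303; next y=2/5·1.3381+1/4·0.5303=0.667815
n=6: y=0.667815, sp=3, e=sp−y=2.332185; I=5.452585, D=e−e_prev=0.670285; u=1·2.332185+0·5.452585+1·0.670285=3.00247; next y=2/5·0.667815+1/4·3.00247≈1.017744
n=7: y≈1.017744, sp=3, e=sp−y≈1.982257; I≈7.434842, D=e−e_prev≈-0.349929; u=1·1.982257+0·7.434842+1·(-0.349929)≈1.632328; next y=2/5·1.017744+1/4·1.632328≈0.815179
n=8: y≈0.815179, sp=3, e=sp−y≈2.184821; I≈9.619662, D=e−e_prev≈0.202564; u=1·2.184821+0·9.619662+1·0.202564≈2.387385; next y=2/5·0.815179+1/4·2.387385≈0.922918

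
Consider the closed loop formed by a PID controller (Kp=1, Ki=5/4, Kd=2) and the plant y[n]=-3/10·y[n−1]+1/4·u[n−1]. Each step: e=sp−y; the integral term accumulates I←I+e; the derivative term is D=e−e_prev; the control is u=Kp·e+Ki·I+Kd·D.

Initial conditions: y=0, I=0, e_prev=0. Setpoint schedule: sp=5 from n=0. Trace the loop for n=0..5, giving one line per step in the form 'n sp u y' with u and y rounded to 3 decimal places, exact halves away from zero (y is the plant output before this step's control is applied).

(exact arithmetic carried between steps; '≈' marks a value shown rounded to 6 d.p. or computed from one; I and e_prev carry over from the previous line; the table rounds u and y to 3 d.p., halves away from zero)
n=0: y=0, sp=5, e=sp−y=5; I=5, D=e−e_prev=5; u=1·5+5/4·5+2·5=21.25; next y=-3/10·0+1/4·21.25=5.3125
n=1: y=5.3125, sp=5, e=sp−y=-0.3125; I=4.6875, D=e−e_prev=-5.3125; u=1·(-0.3125)+5/4·4.6875+2·(-5.3125)=-5.078125; next y=-3/10·5.3125+1/4·(-5.078125)≈-2.863281
n=2: y≈-2.863281, sp=5, e=sp−y≈7.863281; I≈12.550781, D=e−e_prev≈8.175781; u=1·7.863281+5/4·12.550781+2·8.175781≈39.903320; next y=-3/10·(-2.863281)+1/4·39.903320≈10.834814
n=3: y≈10.834814, sp=5, e=sp−y≈-5.834814; I≈6.715967, D=e−e_prev≈-13.698096; u=1·(-5.834814)+5/4·6.715967+2·(-13.698096)≈-24.836047; next y=-3/10·10.834814+1/4·(-24.836047)≈-9.459456
n=4: y≈-9.459456, sp=5, e=sp−y≈14.459456; I≈21.175423, D=e−e_prev≈20.294271; u=1·14.459456+5/4·21.175423+2·20.294271≈81.517276; next y=-3/10·(-9.459456)+1/4·81.517276≈23.217156
n=5: y≈23.217156, sp=5, e=sp−y≈-18.217156; I≈2.958267, D=e−e_prev≈-32.676612; u=1·(-18.217156)+5/4·2.958267+2·(-32.676612)≈-79.872546; next y=-3/10·23.217156+1/4·(-79.872546)≈-26.933283

0 5 21.250 0.000
1 5 -5.078 5.313
2 5 39.903 -2.863
3 5 -24.836 10.835
4 5 81.517 -9.459
5 5 -79.873 23.217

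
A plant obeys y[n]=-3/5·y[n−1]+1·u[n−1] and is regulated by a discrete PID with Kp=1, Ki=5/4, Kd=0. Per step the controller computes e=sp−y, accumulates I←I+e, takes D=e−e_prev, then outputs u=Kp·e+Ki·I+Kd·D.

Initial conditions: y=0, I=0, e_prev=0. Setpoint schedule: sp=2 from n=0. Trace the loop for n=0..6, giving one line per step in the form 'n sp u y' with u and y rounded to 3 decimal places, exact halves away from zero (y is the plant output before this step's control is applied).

(exact arithmetic carried between steps; '≈' marks a value shown rounded to 6 d.p. or computed from one; I and e_prev carry over from the previous line; the table rounds u and y to 3 d.p., halves away from zero)
n=0: y=0, sp=2, e=sp−y=2; I=2, D=e−e_prev=2; u=1·2+5/4·2+0·2=4.5; next y=-3/5·0+1·4.5=4.5
n=1: y=4.5, sp=2, e=sp−y=-2.5; I=-0.5, D=e−e_prev=-4.5; u=1·(-2.5)+5/4·(-0.5)+0·(-4.5)=-3.125; next y=-3/5·4.5+1·(-3.125)=-5.825
n=2: y=-5.825, sp=2, e=sp−y=7.825; I=7.325, D=e−e_prev=10.325; u=1·7.825+5/4·7.325+0·10.325=16.98125; next y=-3/5·(-5.825)+1·16.98125=20.47625
n=3: y=20.47625, sp=2, e=sp−y=-18.47625; I=-11.15125, D=e−e_prev=-26.30125; u=1·(-18.47625)+5/4·(-11.15125)+0·(-26.30125)≈-32.415313; next y=-3/5·20.47625+1·(-32.415313)≈-44.701063
n=4: y≈-44.701063, sp=2, e=sp−y≈46.701063; I≈35.549813, D=e−e_prev≈65.177313; u=1·46.701063+5/4·35.549813+0·65.177313≈91.138328; next y=-3/5·(-44.701063)+1·91.138328≈117.958966
n=5: y≈117.958966, sp=2, e=sp−y≈-115.958966; I≈-80.409153, D=e−e_prev≈-162.660028; u=1·(-115.958966)+5/4·(-80.409153)+0·(-162.660028)≈-216.470407; next y=-3/5·117.958966+1·(-216.470407)≈-287.245786
n=6: y≈-287.245786, sp=2, e=sp−y≈289.245786; I≈208.836633, D=e−e_prev≈405.204752; u=1·289.245786+5/4·208.836633+0·405.204752≈550.291578; next y=-3/5·(-287.245786)+1·550.291578≈722.639050

0 2 4.500 0.000
1 2 -3.125 4.500
2 2 16.981 -5.825
3 2 -32.415 20.476
4 2 91.138 -44.701
5 2 -216.470 117.959
6 2 550.292 -287.246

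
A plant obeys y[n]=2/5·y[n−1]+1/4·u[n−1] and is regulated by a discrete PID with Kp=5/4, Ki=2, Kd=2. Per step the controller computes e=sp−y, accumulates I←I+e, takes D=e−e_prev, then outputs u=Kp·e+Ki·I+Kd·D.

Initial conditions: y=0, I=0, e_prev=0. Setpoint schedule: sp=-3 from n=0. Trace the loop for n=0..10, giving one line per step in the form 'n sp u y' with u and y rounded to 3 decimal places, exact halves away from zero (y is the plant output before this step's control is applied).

0 -3 -15.750 0.000
1 -3 4.922 -3.938
2 -3 -19.941 -0.345
3 -3 7.021 -5.123
4 -3 -23.643 -0.294
5 -3 10.709 -6.028
6 -3 -27.748 0.266
7 -3 15.565 -6.831
8 -3 -32.912 1.159
9 -3 21.597 -7.764
10 -3 -39.525 2.294

(exact arithmetic carried between steps; '≈' marks a value shown rounded to 6 d.p. or computed from one; I and e_prev carry over from the previous line; the table rounds u and y to 3 d.p., halves away from zero)
n=0: y=0, sp=-3, e=sp−y=-3; I=-3, D=e−e_prev=-3; u=5/4·(-3)+2·(-3)+2·(-3)=-15.75; next y=2/5·0+1/4·(-15.75)=-3.9375
n=1: y=-3.9375, sp=-3, e=sp−y=0.9375; I=-2.0625, D=e−e_prev=3.9375; u=5/4·0.9375+2·(-2.0625)+2·3.9375=4.921875; next y=2/5·(-3.9375)+1/4·4.921875≈-0.344531
n=2: y≈-0.344531, sp=-3, e=sp−y≈-2.655469; I≈-4.717969, D=e−e_prev≈-3.592969; u=5/4·(-2.655469)+2·(-4.717969)+2·(-3.592969)≈-19.941211; next y=2/5·(-0.344531)+1/4·(-19.941211)≈-5.123115
n=3: y≈-5.123115, sp=-3, e=sp−y≈2.123115; I≈-2.594854, D=e−e_prev≈4.778584; u=5/4·2.123115+2·(-2.594854)+2·4.778584≈7.021355; next y=2/5·(-5.123115)+1/4·7.021355≈-0.293907
n=4: y≈-0.293907, sp=-3, e=sp−y≈-2.706093; I≈-5.300946, D=e−e_prev≈-4.829208; u=5/4·(-2.706093)+2·(-5.300946)+2·(-4.829208)≈-23.642924; next y=2/5·(-0.293907)+1/4·(-23.642924)≈-6.028294
n=5: y≈-6.028294, sp=-3, e=sp−y≈3.028294; I≈-2.272652, D=e−e_prev≈5.734387; u=5/4·3.028294+2·(-2.272652)+2·5.734387≈10.708836; next y=2/5·(-6.028294)+1/4·10.708836≈0.265891
n=6: y≈0.265891, sp=-3, e=sp−y≈-3.265891; I≈-5.538544, D=e−e_prev≈-6.294185; u=5/4·(-3.265891)+2·(-5.538544)+2·(-6.294185)≈-27.747822; next y=2/5·0.265891+1/4·(-27.747822)≈-6.830599
n=7: y≈-6.830599, sp=-3, e=sp−y≈3.830599; I≈-1.707945, D=e−e_prev≈7.096490; u=5/4·3.830599+2·(-1.707945)+2·7.096490≈15.565340; next y=2/5·(-6.830599)+1/4·15.565340≈1.159095
n=8: y≈1.159095, sp=-3, e=sp−y≈-4.159095; I≈-5.867040, D=e−e_prev≈-7.989695; u=5/4·(-4.159095)+2·(-5.867040)+2·(-7.989695)≈-32.912339; next y=2/5·1.159095+1/4·(-32.912339)≈-7.764446
n=9: y≈-7.764446, sp=-3, e=sp−y≈4.764446; I≈-1.102594, D=e−e_prev≈8.923542; u=5/4·4.764446+2·(-1.102594)+2·8.923542≈21.597455; next y=2/5·(-7.764446)+1/4·21.597455≈2.293585
n=10: y≈2.293585, sp=-3, e=sp−y≈-5.293585; I≈-6.396179, D=e−e_prev≈-10.058032; u=5/4·(-5.293585)+2·(-6.396179)+2·(-10.058032)≈-39.525402; next y=2/5·2.293585+1/4·(-39.525402)≈-8.963916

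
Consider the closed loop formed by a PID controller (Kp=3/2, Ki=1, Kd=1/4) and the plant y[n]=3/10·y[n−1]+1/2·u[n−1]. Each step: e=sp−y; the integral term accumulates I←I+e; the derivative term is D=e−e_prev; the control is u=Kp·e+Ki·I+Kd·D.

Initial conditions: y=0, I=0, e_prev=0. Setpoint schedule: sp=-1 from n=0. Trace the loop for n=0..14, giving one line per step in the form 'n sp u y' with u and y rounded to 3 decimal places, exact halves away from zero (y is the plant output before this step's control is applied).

0 -1 -2.750 0.000
1 -1 0.281 -1.375
2 -1 -2.721 -0.272
3 -1 0.045 -1.442
4 -1 -2.643 -0.410
5 -1 -0.130 -1.445
6 -1 -2.546 -0.499
7 -1 -0.270 -1.423
8 -1 -2.446 -0.562
9 -1 -0.387 -1.391
10 -1 -2.349 -0.611
11 -1 -0.489 -1.358
12 -1 -2.259 -0.652
13 -1 -0.579 -1.325
14 -1 -2.177 -0.687

(exact arithmetic carried between steps; '≈' marks a value shown rounded to 6 d.p. or computed from one; I and e_prev carry over from the previous line; the table rounds u and y to 3 d.p., halves away from zero)
n=0: y=0, sp=-1, e=sp−y=-1; I=-1, D=e−e_prev=-1; u=3/2·(-1)+1·(-1)+1/4·(-1)=-2.75; next y=3/10·0+1/2·(-2.75)=-1.375
n=1: y=-1.375, sp=-1, e=sp−y=0.375; I=-0.625, D=e−e_prev=1.375; u=3/2·0.375+1·(-0.625)+1/4·1.375=0.28125; next y=3/10·(-1.375)+1/2·0.28125=-0.271875
n=2: y=-0.271875, sp=-1, e=sp−y=-0.728125; I=-1.353125, D=e−e_prev=-1.103125; u=3/2·(-0.728125)+1·(-1.353125)+1/4·(-1.103125)≈-2.721094; next y=3/10·(-0.271875)+1/2·(-2.721094)≈-1.442109
n=3: y≈-1.442109, sp=-1, e=sp−y≈0.442109; I≈-0.911016, D=e−e_prev≈1.170234; u=3/2·0.442109+1·(-0.911016)+1/4·1.170234≈0.044707; next y=3/10·(-1.442109)+1/2·0.044707≈-0.410279
n=4: y≈-0.410279, sp=-1, e=sp−y≈-0.589721; I≈-1.500736, D=e−e_prev≈-1.031830; u=3/2·(-0.589721)+1·(-1.500736)+1/4·(-1.031830)≈-2.643275; next y=3/10·(-0.410279)+1/2·(-2.643275)≈-1.444721
n=5: y≈-1.444721, sp=-1, e=sp−y≈0.444721; I≈-1.056015, D=e−e_prev≈1.034442; u=3/2·0.444721+1·(-1.056015)+1/4·1.034442≈-0.130323; next y=3/10·(-1.444721)+1/2·(-0.130323)≈-0.498578
n=6: y≈-0.498578, sp=-1, e=sp−y≈-0.501422; I≈-1.557437, D=e−e_prev≈-0.946143; u=3/2·(-0.501422)+1·(-1.557437)+1/4·(-0.946143)≈-2.546107; next y=3/10·(-0.498578)+1/2·(-2.546107)≈-1.422627
n=7: y≈-1.422627, sp=-1, e=sp−y≈0.422627; I≈-1.134811, D=e−e_prev≈0.924049; u=3/2·0.422627+1·(-1.134811)+1/4·0.924049≈-0.269859; next y=3/10·(-1.422627)+1/2·(-0.269859)≈-0.561717
n=8: y≈-0.561717, sp=-1, e=sp−y≈-0.438283; I≈-1.573093, D=e−e_prev≈-0.860909; u=3/2·(-0.438283)+1·(-1.573093)+1/4·(-0.860909)≈-2.445745; next y=3/10·(-0.561717)+1/2·(-2.445745)≈-1.391388
n=9: y≈-1.391388, sp=-1, e=sp−y≈0.391388; I≈-1.181706, D=e−e_prev≈0.829670; u=3/2·0.391388+1·(-1.181706)+1/4·0.829670≈-0.387207; next y=3/10·(-1.391388)+1/2·(-0.387207)≈-0.611020
n=10: y≈-0.611020, sp=-1, e=sp−y≈-0.388980; I≈-1.570686, D=e−e_prev≈-0.780368; u=3/2·(-0.388980)+1·(-1.570686)+1/4·(-0.780368)≈-2.349249; next y=3/10·(-0.611020)+1/2·(-2.349249)≈-1.357930
n=11: y≈-1.357930, sp=-1, e=sp−y≈0.357930; I≈-1.212756, D=e−e_prev≈0.746911; u=3/2·0.357930+1·(-1.212756)+1/4·0.746911≈-0.489133; next y=3/10·(-1.357930)+1/2·(-0.489133)≈-0.651946
n=12: y≈-0.651946, sp=-1, e=sp−y≈-0.348054; I≈-1.560810, D=e−e_prev≈-0.705985; u=3/2·(-0.348054)+1·(-1.560810)+1/4·(-0.705985)≈-2.259388; next y=3/10·(-0.651946)+1/2·(-2.259388)≈-1.325278
n=13: y≈-1.325278, sp=-1, e=sp−y≈0.325278; I≈-1.235533, D=e−e_prev≈0.673332; u=3/2·0.325278+1·(-1.235533)+1/4·0.673332≈-0.579283; next y=3/10·(-1.325278)+1/2·(-0.579283)≈-0.687225
n=14: y≈-0.687225, sp=-1, e=sp−y≈-0.312775; I≈-1.548308, D=e−e_prev≈-0.638053; u=3/2·(-0.312775)+1·(-1.548308)+1/4·(-0.638053)≈-2.176984; next y=3/10·(-0.687225)+1/2·(-2.176984)≈-1.294659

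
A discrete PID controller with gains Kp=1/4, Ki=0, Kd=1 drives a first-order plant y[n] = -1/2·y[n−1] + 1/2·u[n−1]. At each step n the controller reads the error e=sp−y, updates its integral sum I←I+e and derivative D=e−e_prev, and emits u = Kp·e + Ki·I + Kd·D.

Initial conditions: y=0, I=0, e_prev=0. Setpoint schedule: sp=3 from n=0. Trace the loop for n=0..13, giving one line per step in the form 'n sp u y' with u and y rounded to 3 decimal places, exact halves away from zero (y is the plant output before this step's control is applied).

0 3 3.750 0.000
1 3 -1.594 1.875
2 3 4.793 -1.734
3 3 -5.064 3.264
4 3 9.218 -4.164
5 3 -11.778 6.691
6 3 18.984 -9.234
7 3 -26.121 14.109
8 3 40.003 -20.115
9 3 -56.939 30.059
10 3 85.183 -43.499
11 3 -123.176 64.341
12 3 182.289 -93.759
13 3 -265.538 138.024

(exact arithmetic carried between steps; '≈' marks a value shown rounded to 6 d.p. or computed from one; I and e_prev carry over from the previous line; the table rounds u and y to 3 d.p., halves away from zero)
n=0: y=0, sp=3, e=sp−y=3; I=3, D=e−e_prev=3; u=1/4·3+0·3+1·3=3.75; next y=-1/2·0+1/2·3.75=1.875
n=1: y=1.875, sp=3, e=sp−y=1.125; I=4.125, D=e−e_prev=-1.875; u=1/4·1.125+0·4.125+1·(-1.875)=-1.59375; next y=-1/2·1.875+1/2·(-1.59375)=-1.734375
n=2: y=-1.734375, sp=3, e=sp−y=4.734375; I=8.859375, D=e−e_prev=3.609375; u=1/4·4.734375+0·8.859375+1·3.609375≈4.792969; next y=-1/2·(-1.734375)+1/2·4.792969≈3.263672
n=3: y≈3.263672, sp=3, e=sp−y≈-0.263672; I≈8.595703, D=e−e_prev≈-4.998047; u=1/4·(-0.263672)+0·8.595703+1·(-4.998047)≈-5.063965; next y=-1/2·3.263672+1/2·(-5.063965)≈-4.163818
n=4: y≈-4.163818, sp=3, e=sp−y≈7.163818; I≈15.759521, D=e−e_prev≈7.427490; u=1/4·7.163818+0·15.759521+1·7.427490≈9.218445; next y=-1/2·(-4.163818)+1/2·9.218445≈6.691132
n=5: y≈6.691132, sp=3, e=sp−y≈-3.691132; I≈12.068390, D=e−e_prev≈-10.854950; u=1/4·(-3.691132)+0·12.068390+1·(-10.854950)≈-11.777733; next y=-1/2·6.691132+1/2·(-11.777733)≈-9.234432
n=6: y≈-9.234432, sp=3, e=sp−y≈12.234432; I≈24.302822, D=e−e_prev≈15.925564; u=1/4·12.234432+0·24.302822+1·15.925564≈18.984172; next y=-1/2·(-9.234432)+1/2·18.984172≈14.109302
n=7: y≈14.109302, sp=3, e=sp−y≈-11.109302; I≈13.193520, D=e−e_prev≈-23.343734; u=1/4·(-11.109302)+0·13.193520+1·(-23.343734)≈-26.121060; next y=-1/2·14.109302+1/2·(-26.121060)≈-20.115181
n=8: y≈-20.115181, sp=3, e=sp−y≈23.115181; I≈36.308701, D=e−e_prev≈34.224483; u=1/4·23.115181+0·36.308701+1·34.224483≈40.003278; next y=-1/2·(-20.115181)+1/2·40.003278≈30.059230
n=9: y≈30.059230, sp=3, e=sp−y≈-27.059230; I≈9.249471, D=e−e_prev≈-50.174410; u=1/4·(-27.059230)+0·9.249471+1·(-50.174410)≈-56.939218; next y=-1/2·30.059230+1/2·(-56.939218)≈-43.499224
n=10: y≈-43.499224, sp=3, e=sp−y≈46.499224; I≈55.748695, D=e−e_prev≈73.558453; u=1/4·46.499224+0·55.748695+1·73.558453≈85.183259; next y=-1/2·(-43.499224)+1/2·85.183259≈64.341241
n=11: y≈64.341241, sp=3, e=sp−y≈-61.341241; I≈-5.592546, D=e−e_prev≈-107.840465; u=1/4·(-61.341241)+0·(-5.592546)+1·(-107.840465)≈-123.175775; next y=-1/2·64.341241+1/2·(-123.175775)≈-93.758508
n=12: y≈-93.758508, sp=3, e=sp−y≈96.758508; I≈91.165962, D=e−e_prev≈158.099750; u=1/4·96.758508+0·91.165962+1·158.099750≈182.289377; next y=-1/2·(-93.758508)+1/2·182.289377≈138.023943
n=13: y≈138.023943, sp=3, e=sp−y≈-135.023943; I≈-43.857981, D=e−e_prev≈-231.782451; u=1/4·(-135.023943)+0·(-43.857981)+1·(-231.782451)≈-265.538437; next y=-1/2·138.023943+1/2·(-265.538437)≈-201.781190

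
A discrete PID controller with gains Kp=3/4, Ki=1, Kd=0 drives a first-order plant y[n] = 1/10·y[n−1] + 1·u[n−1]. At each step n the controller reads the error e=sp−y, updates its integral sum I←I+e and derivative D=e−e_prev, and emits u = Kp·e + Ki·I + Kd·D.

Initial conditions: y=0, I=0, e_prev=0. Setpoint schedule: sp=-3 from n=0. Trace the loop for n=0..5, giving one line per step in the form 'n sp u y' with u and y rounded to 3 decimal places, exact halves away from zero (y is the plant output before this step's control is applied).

(exact arithmetic carried between steps; '≈' marks a value shown rounded to 6 d.p. or computed from one; I and e_prev carry over from the previous line; the table rounds u and y to 3 d.p., halves away from zero)
n=0: y=0, sp=-3, e=sp−y=-3; I=-3, D=e−e_prev=-3; u=3/4·(-3)+1·(-3)+0·(-3)=-5.25; next y=1/10·0+1·(-5.25)=-5.25
n=1: y=-5.25, sp=-3, e=sp−y=2.25; I=-0.75, D=e−e_prev=5.25; u=3/4·2.25+1·(-0.75)+0·5.25=0.9375; next y=1/10·(-5.25)+1·0.9375=0.4125
n=2: y=0.4125, sp=-3, e=sp−y=-3.4125; I=-4.1625, D=e−e_prev=-5.6625; u=3/4·(-3.4125)+1·(-4.1625)+0·(-5.6625)=-6.721875; next y=1/10·0.4125+1·(-6.721875)=-6.680625
n=3: y=-6.680625, sp=-3, e=sp−y=3.680625; I=-0.481875, D=e−e_prev=7.093125; u=3/4·3.680625+1·(-0.481875)+0·7.093125≈2.278594; next y=1/10·(-6.680625)+1·2.278594≈1.610531
n=4: y≈1.610531, sp=-3, e=sp−y≈-4.610531; I≈-5.092406, D=e−e_prev≈-8.291156; u=3/4·(-4.610531)+1·(-5.092406)+0·(-8.291156)≈-8.550305; next y=1/10·1.610531+1·(-8.550305)≈-8.389252
n=5: y≈-8.389252, sp=-3, e=sp−y≈5.389252; I≈0.296845, D=e−e_prev≈9.999783; u=3/4·5.389252+1·0.296845+0·9.999783≈4.338784; next y=1/10·(-8.389252)+1·4.338784≈3.499859

0 -3 -5.250 0.000
1 -3 0.938 -5.250
2 -3 -6.722 0.413
3 -3 2.279 -6.681
4 -3 -8.550 1.611
5 -3 4.339 -8.389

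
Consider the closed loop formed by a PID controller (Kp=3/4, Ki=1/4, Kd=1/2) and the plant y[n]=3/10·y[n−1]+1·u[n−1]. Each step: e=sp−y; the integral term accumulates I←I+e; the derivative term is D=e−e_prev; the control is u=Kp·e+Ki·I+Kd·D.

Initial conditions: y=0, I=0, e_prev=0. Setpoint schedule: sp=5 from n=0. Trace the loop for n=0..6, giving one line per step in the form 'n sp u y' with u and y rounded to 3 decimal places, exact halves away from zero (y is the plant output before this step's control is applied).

(exact arithmetic carried between steps; '≈' marks a value shown rounded to 6 d.p. or computed from one; I and e_prev carry over from the previous line; the table rounds u and y to 3 d.p., halves away from zero)
n=0: y=0, sp=5, e=sp−y=5; I=5, D=e−e_prev=5; u=3/4·5+1/4·5+1/2·5=7.5; next y=3/10·0+1·7.5=7.5
n=1: y=7.5, sp=5, e=sp−y=-2.5; I=2.5, D=e−e_prev=-7.5; u=3/4·(-2.5)+1/4·2.5+1/2·(-7.5)=-5; next y=3/10·7.5+1·(-5)=-2.75
n=2: y=-2.75, sp=5, e=sp−y=7.75; I=10.25, D=e−e_prev=10.25; u=3/4·7.75+1/4·10.25+1/2·10.25=13.5; next y=3/10·(-2.75)+1·13.5=12.675
n=3: y=12.675, sp=5, e=sp−y=-7.675; I=2.575, D=e−e_prev=-15.425; u=3/4·(-7.675)+1/4·2.575+1/2·(-15.425)=-12.825; next y=3/10·12.675+1·(-12.825)=-9.0225
n=4: y=-9.0225, sp=5, e=sp−y=14.0225; I=16.5975, D=e−e_prev=21.6975; u=3/4·14.0225+1/4·16.5975+1/2·21.6975=25.515; next y=3/10·(-9.0225)+1·25.515=22.80825
n=5: y=22.80825, sp=5, e=sp−y=-17.80825; I=-1.21075, D=e−e_prev=-31.83075; u=3/4·(-17.80825)+1/4·(-1.21075)+1/2·(-31.83075)=-29.57425; next y=3/10·22.80825+1·(-29.57425)=-22.731775
n=6: y=-22.731775, sp=5, e=sp−y=27.731775; I=26.521025, D=e−e_prev=45.540025; u=3/4·27.731775+1/4·26.521025+1/2·45.540025=50.1991; next y=3/10·(-22.731775)+1·50.1991≈43.379568

0 5 7.500 0.000
1 5 -5.000 7.500
2 5 13.500 -2.750
3 5 -12.825 12.675
4 5 25.515 -9.023
5 5 -29.574 22.808
6 5 50.199 -22.732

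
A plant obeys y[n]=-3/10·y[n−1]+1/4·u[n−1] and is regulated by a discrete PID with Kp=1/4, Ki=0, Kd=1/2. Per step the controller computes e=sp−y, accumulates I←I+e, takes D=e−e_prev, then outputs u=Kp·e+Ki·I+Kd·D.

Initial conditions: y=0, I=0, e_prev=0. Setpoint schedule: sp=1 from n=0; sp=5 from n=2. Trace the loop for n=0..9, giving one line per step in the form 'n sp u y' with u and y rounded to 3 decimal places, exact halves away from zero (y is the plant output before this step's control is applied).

0 1 0.750 0.000
1 1 0.109 0.188
2 5 3.365 -0.029
3 5 0.598 0.850
4 5 1.754 -0.106
5 5 0.845 0.470
6 5 1.433 0.070
7 5 1.032 0.337
8 5 1.301 0.157
9 5 1.120 0.278

(exact arithmetic carried between steps; '≈' marks a value shown rounded to 6 d.p. or computed from one; I and e_prev carry over from the previous line; the table rounds u and y to 3 d.p., halves away from zero)
n=0: y=0, sp=1, e=sp−y=1; I=1, D=e−e_prev=1; u=1/4·1+0·1+1/2·1=0.75; next y=-3/10·0+1/4·0.75=0.1875
n=1: y=0.1875, sp=1, e=sp−y=0.8125; I=1.8125, D=e−e_prev=-0.1875; u=1/4·0.8125+0·1.8125+1/2·(-0.1875)=0.109375; next y=-3/10·0.1875+1/4·0.109375≈-0.028906
n=2: y≈-0.028906, sp=5, e=sp−y≈5.028906; I≈6.841406, D=e−e_prev≈4.216406; u=1/4·5.028906+0·6.841406+1/2·4.216406≈3.365430; next y=-3/10·(-0.028906)+1/4·3.365430≈0.850029
n=3: y≈0.850029, sp=5, e=sp−y≈4.149971; I≈10.991377, D=e−e_prev≈-0.878936; u=1/4·4.149971+0·10.991377+1/2·(-0.878936)≈0.598025; next y=-3/10·0.850029+1/4·0.598025≈-0.105503
n=4: y≈-0.105503, sp=5, e=sp−y≈5.105503; I≈16.096880, D=e−e_prev≈0.955532; u=1/4·5.105503+0·16.096880+1/2·0.955532≈1.754142; next y=-3/10·(-0.105503)+1/4·1.754142≈0.470186
n=5: y≈0.470186, sp=5, e=sp−y≈4.529814; I≈20.626693, D=e−e_prev≈-0.575689; u=1/4·4.529814+0·20.626693+1/2·(-0.575689)≈0.844609; next y=-3/10·0.470186+1/4·0.844609≈0.070096
n=6: y≈0.070096, sp=5, e=sp−y≈4.929904; I≈25.556597, D=e−e_prev≈0.400090; u=1/4·4.929904+0·25.556597+1/2·0.400090≈1.432521; next y=-3/10·0.070096+1/4·1.432521≈0.337101
n=7: y≈0.337101, sp=5, e=sp−y≈4.662899; I≈30.219496, D=e−e_prev≈-0.267005; u=1/4·4.662899+0·30.219496+1/2·(-0.267005)≈1.032222; next y=-3/10·0.337101+1/4·1.032222≈0.156925
n=8: y≈0.156925, sp=5, e=sp−y≈4.843075; I≈35.062570, D=e−e_prev≈0.180176; u=1/4·4.843075+0·35.062570+1/2·0.180176≈1.300857; next y=-3/10·0.156925+1/4·1.300857≈0.278137
n=9: y≈0.278137, sp=5, e=sp−y≈4.721863; I≈39.784434, D=e−e_prev≈-0.121211; u=1/4·4.721863+0·39.784434+1/2·(-0.121211)≈1.119860; next y=-3/10·0.278137+1/4·1.119860≈0.196524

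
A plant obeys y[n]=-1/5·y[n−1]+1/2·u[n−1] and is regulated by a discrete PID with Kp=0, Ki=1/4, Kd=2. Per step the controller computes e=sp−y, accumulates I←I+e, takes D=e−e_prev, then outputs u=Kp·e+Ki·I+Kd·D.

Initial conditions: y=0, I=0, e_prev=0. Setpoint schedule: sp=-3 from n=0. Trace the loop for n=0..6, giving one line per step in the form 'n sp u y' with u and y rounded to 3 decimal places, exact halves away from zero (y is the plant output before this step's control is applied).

(exact arithmetic carried between steps; '≈' marks a value shown rounded to 6 d.p. or computed from one; I and e_prev carry over from the previous line; the table rounds u and y to 3 d.p., halves away from zero)
n=0: y=0, sp=-3, e=sp−y=-3; I=-3, D=e−e_prev=-3; u=0·(-3)+1/4·(-3)+2·(-3)=-6.75; next y=-1/5·0+1/2·(-6.75)=-3.375
n=1: y=-3.375, sp=-3, e=sp−y=0.375; I=-2.625, D=e−e_prev=3.375; u=0·0.375+1/4·(-2.625)+2·3.375=6.09375; next y=-1/5·(-3.375)+1/2·6.09375=3.721875
n=2: y=3.721875, sp=-3, e=sp−y=-6.721875; I=-9.346875, D=e−e_prev=-7.096875; u=0·(-6.721875)+1/4·(-9.346875)+2·(-7.096875)≈-16.530469; next y=-1/5·3.721875+1/2·(-16.530469)≈-9.009609
n=3: y≈-9.009609, sp=-3, e=sp−y≈6.009609; I≈-3.337266, D=e−e_prev≈12.731484; u=0·6.009609+1/4·(-3.337266)+2·12.731484≈24.628652; next y=-1/5·(-9.009609)+1/2·24.628652≈14.116248
n=4: y≈14.116248, sp=-3, e=sp−y≈-17.116248; I≈-20.453514, D=e−e_prev≈-23.125857; u=0·(-17.116248)+1/4·(-20.453514)+2·(-23.125857)≈-51.365093; next y=-1/5·14.116248+1/2·(-51.365093)≈-28.505796
n=5: y≈-28.505796, sp=-3, e=sp−y≈25.505796; I≈5.052283, D=e−e_prev≈42.622044; u=0·25.505796+1/4·5.052283+2·42.622044≈86.507159; next y=-1/5·(-28.505796)+1/2·86.507159≈48.954739
n=6: y≈48.954739, sp=-3, e=sp−y≈-51.954739; I≈-46.902456, D=e−e_prev≈-77.460535; u=0·(-51.954739)+1/4·(-46.902456)+2·(-77.460535)≈-166.646684; next y=-1/5·48.954739+1/2·(-166.646684)≈-93.114290

0 -3 -6.750 0.000
1 -3 6.094 -3.375
2 -3 -16.530 3.722
3 -3 24.629 -9.010
4 -3 -51.365 14.116
5 -3 86.507 -28.506
6 -3 -166.647 48.955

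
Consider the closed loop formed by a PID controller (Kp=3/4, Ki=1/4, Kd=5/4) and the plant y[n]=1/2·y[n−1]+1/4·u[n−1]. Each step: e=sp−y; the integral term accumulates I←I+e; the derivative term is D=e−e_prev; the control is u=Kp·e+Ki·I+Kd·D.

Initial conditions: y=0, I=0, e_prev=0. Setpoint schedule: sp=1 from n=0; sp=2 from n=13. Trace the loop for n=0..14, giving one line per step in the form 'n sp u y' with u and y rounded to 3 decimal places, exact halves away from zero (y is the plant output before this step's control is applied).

0 1 2.250 0.000
1 1 -0.016 0.563
2 1 1.438 0.277
3 1 0.766 0.498
4 1 1.297 0.441
5 1 1.131 0.545
6 1 1.351 0.555
7 1 1.340 0.615
8 1 1.450 0.643
9 1 1.481 0.684
10 1 1.548 0.712
11 1 1.586 0.743
12 1 1.632 0.768
13 2 3.917 0.792
14 2 1.687 1.375

(exact arithmetic carried between steps; '≈' marks a value shown rounded to 6 d.p. or computed from one; I and e_prev carry over from the previous line; the table rounds u and y to 3 d.p., halves away from zero)
n=0: y=0, sp=1, e=sp−y=1; I=1, D=e−e_prev=1; u=3/4·1+1/4·1+5/4·1=2.25; next y=1/2·0+1/4·2.25=0.5625
n=1: y=0.5625, sp=1, e=sp−y=0.4375; I=1.4375, D=e−e_prev=-0.5625; u=3/4·0.4375+1/4·1.4375+5/4·(-0.5625)=-0.015625; next y=1/2·0.5625+1/4·(-0.015625)≈0.277344
n=2: y≈0.277344, sp=1, e=sp−y≈0.722656; I≈2.160156, D=e−e_prev≈0.285156; u=3/4·0.722656+1/4·2.160156+5/4·0.285156≈1.438477; next y=1/2·0.277344+1/4·1.438477≈0.498291
n=3: y≈0.498291, sp=1, e=sp−y≈0.501709; I≈2.661865, D=e−e_prev≈-0.220947; u=3/4·0.501709+1/4·2.661865+5/4·(-0.220947)≈0.765564; next y=1/2·0.498291+1/4·0.765564≈0.440536
n=4: y≈0.440536, sp=1, e=sp−y≈0.559464; I≈3.221329, D=e−e_prev≈0.057755; u=3/4·0.559464+1/4·3.221329+5/4·0.057755≈1.297123; next y=1/2·0.440536+1/4·1.297123≈0.544549
n=5: y≈0.544549, sp=1, e=sp−y≈0.455451; I≈3.676780, D=e−e_prev≈-0.104012; u=3/4·0.455451+1/4·3.676780+5/4·(-0.104012)≈1.130768; next y=1/2·0.544549+1/4·1.130768≈0.554966
n=6: y≈0.554966, sp=1, e=sp−y≈0.445034; I≈4.121813, D=e−e_prev≈-0.010417; u=3/4·0.445034+1/4·4.121813+5/4·(-0.010417)≈1.351207; next y=1/2·0.554966+1/4·1.351207≈0.615285
n=7: y≈0.615285, sp=1, e=sp−y≈0.384715; I≈4.506528, D=e−e_prev≈-0.060319; u=3/4·0.384715+1/4·4.506528+5/4·(-0.060319)≈1.339770; next y=1/2·0.615285+1/4·1.339770≈0.642585
n=8: y≈0.642585, sp=1, e=sp−y≈0.357415; I≈4.863943, D=e−e_prev≈-0.027300; u=3/4·0.357415+1/4·4.863943+5/4·(-0.027300)≈1.449922; next y=1/2·0.642585+1/4·1.449922≈0.683773
n=9: y≈0.683773, sp=1, e=sp−y≈0.316227; I≈5.180170, D=e−e_prev≈-0.041188; u=3/4·0.316227+1/4·5.180170+5/4·(-0.041188)≈1.480728; next y=1/2·0.683773+1/4·1.480728≈0.712068
n=10: y≈0.712068, sp=1, e=sp−y≈0.287932; I≈5.468102, D=e−e_prev≈-0.028295; u=3/4·0.287932+1/4·5.468102+5/4·(-0.028295)≈1.547605; next y=1/2·0.712068+1/4·1.547605≈0.742935
n=11: y≈0.742935, sp=1, e=sp−y≈0.257065; I≈5.725167, D=e−e_prev≈-0.030867; u=3/4·0.257065+1/4·5.725167+5/4·(-0.030867)≈1.585506; next y=1/2·0.742935+1/4·1.585506≈0.767844
n=12: y≈0.767844, sp=1, e=sp−y≈0.232156; I≈5.957322, D=e−e_prev≈-0.024909; u=3/4·0.232156+1/4·5.957322+5/4·(-0.024909)≈1.632311; next y=1/2·0.767844+1/4·1.632311≈0.792000
n=13: y≈0.792000, sp=2, e=sp−y≈1.208000; I≈7.165322, D=e−e_prev≈0.975844; u=3/4·1.208000+1/4·7.165322+5/4·0.975844≈3.917136; next y=1/2·0.792000+1/4·3.917136≈1.375284
n=14: y≈1.375284, sp=2, e=sp−y≈0.624716; I≈7.790038, D=e−e_prev≈-0.583284; u=3/4·0.624716+1/4·7.790038+5/4·(-0.583284)≈1.686942; next y=1/2·1.375284+1/4·1.686942≈1.109377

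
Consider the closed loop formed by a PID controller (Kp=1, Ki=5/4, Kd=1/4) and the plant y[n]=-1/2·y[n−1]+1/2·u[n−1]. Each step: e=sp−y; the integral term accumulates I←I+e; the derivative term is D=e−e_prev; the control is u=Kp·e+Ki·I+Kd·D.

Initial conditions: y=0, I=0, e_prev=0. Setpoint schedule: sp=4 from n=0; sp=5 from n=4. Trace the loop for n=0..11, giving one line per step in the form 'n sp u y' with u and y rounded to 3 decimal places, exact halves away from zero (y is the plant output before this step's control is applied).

0 4 10.000 0.000
1 4 1.500 5.000
2 4 18.375 -1.750
3 4 -5.656 10.063
4 5 37.023 -7.859
5 5 -27.385 22.441
6 5 76.775 -24.913
7 5 -87.065 50.844
8 5 174.066 -68.955
9 5 -239.602 121.510
10 5 417.542 -180.556
11 5 -625.042 299.049

(exact arithmetic carried between steps; '≈' marks a value shown rounded to 6 d.p. or computed from one; I and e_prev carry over from the previous line; the table rounds u and y to 3 d.p., halves away from zero)
n=0: y=0, sp=4, e=sp−y=4; I=4, D=e−e_prev=4; u=1·4+5/4·4+1/4·4=10; next y=-1/2·0+1/2·10=5
n=1: y=5, sp=4, e=sp−y=-1; I=3, D=e−e_prev=-5; u=1·(-1)+5/4·3+1/4·(-5)=1.5; next y=-1/2·5+1/2·1.5=-1.75
n=2: y=-1.75, sp=4, e=sp−y=5.75; I=8.75, D=e−e_prev=6.75; u=1·5.75+5/4·8.75+1/4·6.75=18.375; next y=-1/2·(-1.75)+1/2·18.375=10.0625
n=3: y=10.0625, sp=4, e=sp−y=-6.0625; I=2.6875, D=e−e_prev=-11.8125; u=1·(-6.0625)+5/4·2.6875+1/4·(-11.8125)=-5.65625; next y=-1/2·10.0625+1/2·(-5.65625)=-7.859375
n=4: y=-7.859375, sp=5, e=sp−y=12.859375; I=15.546875, D=e−e_prev=18.921875; u=1·12.859375+5/4·15.546875+1/4·18.921875≈37.023438; next y=-1/2·(-7.859375)+1/2·37.023438≈22.441406
n=5: y≈22.441406, sp=5, e=sp−y≈-17.441406; I≈-1.894531, D=e−e_prev≈-30.300781; u=1·(-17.441406)+5/4·(-1.894531)+1/4·(-30.300781)≈-27.384766; next y=-1/2·22.441406+1/2·(-27.384766)≈-24.913086
n=6: y≈-24.913086, sp=5, e=sp−y≈29.913086; I≈28.018555, D=e−e_prev≈47.354492; u=1·29.913086+5/4·28.018555+1/4·47.354492≈76.774902; next y=-1/2·(-24.913086)+1/2·76.774902≈50.843994
n=7: y≈50.843994, sp=5, e=sp−y≈-45.843994; I≈-17.825439, D=e−e_prev≈-75.757080; u=1·(-45.843994)+5/4·(-17.825439)+1/4·(-75.757080)≈-87.065063; next y=-1/2·50.843994+1/2·(-87.065063)≈-68.954529
n=8: y≈-68.954529, sp=5, e=sp−y≈73.954529; I≈56.129089, D=e−e_prev≈119.798523; u=1·73.954529+5/4·56.129089+1/4·119.798523≈174.065521; next y=-1/2·(-68.954529)+1/2·174.065521≈121.510025
n=9: y≈121.510025, sp=5, e=sp−y≈-116.510025; I≈-60.380936, D=e−e_prev≈-190.464554; u=1·(-116.510025)+5/4·(-60.380936)+1/4·(-190.464554)≈-239.602333; next y=-1/2·121.510025+1/2·(-239.602333)≈-180.556179
n=10: y≈-180.556179, sp=5, e=sp−y≈185.556179; I≈125.175243, D=e−e_prev≈302.066204; u=1·185.556179+5/4·125.175243+1/4·302.066204≈417.541784; next y=-1/2·(-180.556179)+1/2·417.541784≈299.048982
n=11: y≈299.048982, sp=5, e=sp−y≈-294.048982; I≈-168.873738, D=e−e_prev≈-479.605161; u=1·(-294.048982)+5/4·(-168.873738)+1/4·(-479.605161)≈-625.042445; next y=-1/2·299.048982+1/2·(-625.042445)≈-462.045713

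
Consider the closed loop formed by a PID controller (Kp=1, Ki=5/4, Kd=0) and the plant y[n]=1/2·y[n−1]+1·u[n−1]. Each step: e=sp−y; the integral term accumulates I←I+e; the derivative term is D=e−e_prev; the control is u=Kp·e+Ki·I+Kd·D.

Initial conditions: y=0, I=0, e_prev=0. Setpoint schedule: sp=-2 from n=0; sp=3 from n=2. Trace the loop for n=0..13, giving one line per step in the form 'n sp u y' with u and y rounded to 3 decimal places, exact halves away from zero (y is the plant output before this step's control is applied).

0 -2 -4.500 0.000
1 -2 3.125 -4.500
2 3 5.406 0.875
3 3 -3.117 5.844
4 3 6.916 -0.195
5 3 -4.871 6.818
6 3 8.986 -1.461
7 3 -7.300 8.255
8 3 11.843 -3.172
9 3 -10.657 10.257
10 3 15.789 -5.529
11 3 -15.295 13.025
12 3 21.241 -8.783
13 3 -21.704 16.850

(exact arithmetic carried between steps; '≈' marks a value shown rounded to 6 d.p. or computed from one; I and e_prev carry over from the previous line; the table rounds u and y to 3 d.p., halves away from zero)
n=0: y=0, sp=-2, e=sp−y=-2; I=-2, D=e−e_prev=-2; u=1·(-2)+5/4·(-2)+0·(-2)=-4.5; next y=1/2·0+1·(-4.5)=-4.5
n=1: y=-4.5, sp=-2, e=sp−y=2.5; I=0.5, D=e−e_prev=4.5; u=1·2.5+5/4·0.5+0·4.5=3.125; next y=1/2·(-4.5)+1·3.125=0.875
n=2: y=0.875, sp=3, e=sp−y=2.125; I=2.625, D=e−e_prev=-0.375; u=1·2.125+5/4·2.625+0·(-0.375)=5.40625; next y=1/2·0.875+1·5.40625=5.84375
n=3: y=5.84375, sp=3, e=sp−y=-2.84375; I=-0.21875, D=e−e_prev=-4.96875; u=1·(-2.84375)+5/4·(-0.21875)+0·(-4.96875)≈-3.117188; next y=1/2·5.84375+1·(-3.117188)≈-0.195313
n=4: y≈-0.195313, sp=3, e=sp−y≈3.195313; I≈2.976563, D=e−e_prev≈6.039063; u=1·3.195313+5/4·2.976563+0·6.039063≈6.916016; next y=1/2·(-0.195313)+1·6.916016≈6.818359
n=5: y≈6.818359, sp=3, e=sp−y≈-3.818359; I≈-0.841797, D=e−e_prev≈-7.013672; u=1·(-3.818359)+5/4·(-0.841797)+0·(-7.013672)≈-4.870605; next y=1/2·6.818359+1·(-4.870605)≈-1.461426
n=6: y≈-1.461426, sp=3, e=sp−y≈4.461426; I≈3.619629, D=e−e_prev≈8.279785; u=1·4.461426+5/4·3.619629+0·8.279785≈8.985962; next y=1/2·(-1.461426)+1·8.985962≈8.255249
n=7: y≈8.255249, sp=3, e=sp−y≈-5.255249; I≈-1.635620, D=e−e_prev≈-9.716675; u=1·(-5.255249)+5/4·(-1.635620)+0·(-9.716675)≈-7.299774; next y=1/2·8.255249+1·(-7.299774)≈-3.172150
n=8: y≈-3.172150, sp=3, e=sp−y≈6.172150; I≈4.536530, D=e−e_prev≈11.427399; u=1·6.172150+5/4·4.536530+0·11.427399≈11.842812; next y=1/2·(-3.172150)+1·11.842812≈10.256737
n=9: y≈10.256737, sp=3, e=sp−y≈-7.256737; I≈-2.720207, D=e−e_prev≈-13.428886; u=1·(-7.256737)+5/4·(-2.720207)+0·(-13.428886)≈-10.656996; next y=1/2·10.256737+1·(-10.656996)≈-5.528627
n=10: y≈-5.528627, sp=3, e=sp−y≈8.528627; I≈5.808420, D=e−e_prev≈15.785364; u=1·8.528627+5/4·5.808420+0·15.785364≈15.789153; next y=1/2·(-5.528627)+1·15.789153≈13.024839
n=11: y≈13.024839, sp=3, e=sp−y≈-10.024839; I≈-4.216419, D=e−e_prev≈-18.553466; u=1·(-10.024839)+5/4·(-4.216419)+0·(-18.553466)≈-15.295362; next y=1/2·13.024839+1·(-15.295362)≈-8.782943
n=12: y≈-8.782943, sp=3, e=sp−y≈11.782943; I≈7.566524, D=e−e_prev≈21.807782; u=1·11.782943+5/4·7.566524+0·21.807782≈21.241098; next y=1/2·(-8.782943)+1·21.241098≈16.849627
n=13: y≈16.849627, sp=3, e=sp−y≈-13.849627; I≈-6.283102, D=e−e_prev≈-25.632570; u=1·(-13.849627)+5/4·(-6.283102)+0·(-25.632570)≈-21.703505; next y=1/2·16.849627+1·(-21.703505)≈-13.278691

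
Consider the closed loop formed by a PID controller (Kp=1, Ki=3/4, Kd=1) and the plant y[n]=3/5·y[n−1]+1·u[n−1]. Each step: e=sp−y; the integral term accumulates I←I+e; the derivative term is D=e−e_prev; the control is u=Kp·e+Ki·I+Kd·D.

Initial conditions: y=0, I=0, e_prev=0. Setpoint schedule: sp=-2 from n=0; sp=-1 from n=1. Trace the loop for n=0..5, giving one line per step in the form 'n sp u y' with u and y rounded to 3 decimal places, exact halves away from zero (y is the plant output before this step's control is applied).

0 -2 -5.500 0.000
1 -1 12.875 -5.500
2 -1 -31.706 9.575
3 -1 73.162 -25.961
4 -1 -173.407 57.585
5 -1 406.413 -138.855

(exact arithmetic carried between steps; '≈' marks a value shown rounded to 6 d.p. or computed from one; I and e_prev carry over from the previous line; the table rounds u and y to 3 d.p., halves away from zero)
n=0: y=0, sp=-2, e=sp−y=-2; I=-2, D=e−e_prev=-2; u=1·(-2)+3/4·(-2)+1·(-2)=-5.5; next y=3/5·0+1·(-5.5)=-5.5
n=1: y=-5.5, sp=-1, e=sp−y=4.5; I=2.5, D=e−e_prev=6.5; u=1·4.5+3/4·2.5+1·6.5=12.875; next y=3/5·(-5.5)+1·12.875=9.575
n=2: y=9.575, sp=-1, e=sp−y=-10.575; I=-8.075, D=e−e_prev=-15.075; u=1·(-10.575)+3/4·(-8.075)+1·(-15.075)=-31.70625; next y=3/5·9.575+1·(-31.70625)=-25.96125
n=3: y=-25.96125, sp=-1, e=sp−y=24.96125; I=16.88625, D=e−e_prev=35.53625; u=1·24.96125+3/4·16.88625+1·35.53625≈73.162188; next y=3/5·(-25.96125)+1·73.162188≈57.585438
n=4: y≈57.585438, sp=-1, e=sp−y≈-58.585438; I≈-41.699188, D=e−e_prev≈-83.546688; u=1·(-58.585438)+3/4·(-41.699188)+1·(-83.546688)≈-173.406516; next y=3/5·57.585438+1·(-173.406516)≈-138.855253
n=5: y≈-138.855253, sp=-1, e=sp−y≈137.855253; I≈96.156066, D=e−e_prev≈196.440691; u=1·137.855253+3/4·96.156066+1·196.440691≈406.412993; next y=3/5·(-138.855253)+1·406.412993≈323.099841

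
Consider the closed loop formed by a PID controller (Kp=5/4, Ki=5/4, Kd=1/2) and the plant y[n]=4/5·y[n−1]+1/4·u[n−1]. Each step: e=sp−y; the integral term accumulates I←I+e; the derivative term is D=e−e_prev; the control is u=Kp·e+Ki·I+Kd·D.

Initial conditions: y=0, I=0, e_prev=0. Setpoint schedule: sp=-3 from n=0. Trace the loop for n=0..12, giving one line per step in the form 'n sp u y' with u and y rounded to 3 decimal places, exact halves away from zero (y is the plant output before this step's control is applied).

0 -3 -9.000 0.000
1 -3 -4.500 -2.250
2 -3 -4.538 -2.925
3 -3 -3.321 -3.474
4 -3 -2.597 -3.610
5 -3 -2.120 -3.537
6 -3 -1.945 -3.360
7 -3 -1.964 -3.174
8 -3 -2.085 -3.030
9 -3 -2.230 -2.945
10 -3 -2.351 -2.914
11 -3 -2.428 -2.919
12 -3 -2.462 -2.942

(exact arithmetic carried between steps; '≈' marks a value shown rounded to 6 d.p. or computed from one; I and e_prev carry over from the previous line; the table rounds u and y to 3 d.p., halves away from zero)
n=0: y=0, sp=-3, e=sp−y=-3; I=-3, D=e−e_prev=-3; u=5/4·(-3)+5/4·(-3)+1/2·(-3)=-9; next y=4/5·0+1/4·(-9)=-2.25
n=1: y=-2.25, sp=-3, e=sp−y=-0.75; I=-3.75, D=e−e_prev=2.25; u=5/4·(-0.75)+5/4·(-3.75)+1/2·2.25=-4.5; next y=4/5·(-2.25)+1/4·(-4.5)=-2.925
n=2: y=-2.925, sp=-3, e=sp−y=-0.075; I=-3.825, D=e−e_prev=0.675; u=5/4·(-0.075)+5/4·(-3.825)+1/2·0.675=-4.5375; next y=4/5·(-2.925)+1/4·(-4.5375)=-3.474375
n=3: y=-3.474375, sp=-3, e=sp−y=0.474375; I=-3.350625, D=e−e_prev=0.549375; u=5/4·0.474375+5/4·(-3.350625)+1/2·0.549375=-3.320625; next y=4/5·(-3.474375)+1/4·(-3.320625)≈-3.609656
n=4: y≈-3.609656, sp=-3, e=sp−y≈0.609656; I≈-2.740969, D=e−e_prev≈0.135281; u=5/4·0.609656+5/4·(-2.740969)+1/2·0.135281≈-2.5965; next y=4/5·(-3.609656)+1/4·(-2.5965)≈-3.53685
n=5: y=-3.53685, sp=-3, e=sp−y=0.53685; I≈-2.204119, D=e−e_prev≈-0.072806; u=5/4·0.53685+5/4·(-2.204119)+1/2·(-0.072806)≈-2.120489; next y=4/5·(-3.53685)+1/4·(-2.120489)≈-3.359602
n=6: y≈-3.359602, sp=-3, e=sp−y≈0.359602; I≈-1.844516, D=e−e_prev≈-0.177248; u=5/4·0.359602+5/4·(-1.844516)+1/2·(-0.177248)≈-1.944767; next y=4/5·(-3.359602)+1/4·(-1.944767)≈-3.173873
n=7: y≈-3.173873, sp=-3, e=sp−y≈0.173873; I≈-1.670643, D=e−e_prev≈-0.185729; u=5/4·0.173873+5/4·(-1.670643)+1/2·(-0.185729)≈-1.963826; next y=4/5·(-3.173873)+1/4·(-1.963826)≈-3.030055
n=8: y≈-3.030055, sp=-3, e=sp−y≈0.030055; I≈-1.640588, D=e−e_prev≈-0.143818; u=5/4·0.030055+5/4·(-1.640588)+1/2·(-0.143818)≈-2.085074; next y=4/5·(-3.030055)+1/4·(-2.085074)≈-2.945313
n=9: y≈-2.945313, sp=-3, e=sp−y≈-0.054687; I≈-1.695275, D=e−e_prev≈-0.084742; u=5/4·(-0.054687)+5/4·(-1.695275)+1/2·(-0.084742)≈-2.229824; next y=4/5·(-2.945313)+1/4·(-2.229824)≈-2.913706
n=10: y≈-2.913706, sp=-3, e=sp−y≈-0.086294; I≈-1.781569, D=e−e_prev≈-0.031607; u=5/4·(-0.086294)+5/4·(-1.781569)+1/2·(-0.031607)≈-2.350631; next y=4/5·(-2.913706)+1/4·(-2.350631)≈-2.918623
n=11: y≈-2.918623, sp=-3, e=sp−y≈-0.081377; I≈-1.862946, D=e−e_prev≈0.004917; u=5/4·(-0.081377)+5/4·(-1.862946)+1/2·0.004917≈-2.427945; next y=4/5·(-2.918623)+1/4·(-2.427945)≈-2.941885
n=12: y≈-2.941885, sp=-3, e=sp−y≈-0.058115; I≈-1.921061, D=e−e_prev≈0.023262; u=5/4·(-0.058115)+5/4·(-1.921061)+1/2·0.023262≈-2.462340; next y=4/5·(-2.941885)+1/4·(-2.462340)≈-2.969093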